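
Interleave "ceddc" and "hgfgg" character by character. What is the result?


Interleaving "ceddc" and "hgfgg":
  Position 0: 'c' from first, 'h' from second => "ch"
  Position 1: 'e' from first, 'g' from second => "eg"
  Position 2: 'd' from first, 'f' from second => "df"
  Position 3: 'd' from first, 'g' from second => "dg"
  Position 4: 'c' from first, 'g' from second => "cg"
Result: chegdfdgcg

chegdfdgcg


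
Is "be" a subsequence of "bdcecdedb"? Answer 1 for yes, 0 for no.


Check if "be" is a subsequence of "bdcecdedb"
Greedy scan:
  Position 0 ('b'): matches sub[0] = 'b'
  Position 1 ('d'): no match needed
  Position 2 ('c'): no match needed
  Position 3 ('e'): matches sub[1] = 'e'
  Position 4 ('c'): no match needed
  Position 5 ('d'): no match needed
  Position 6 ('e'): no match needed
  Position 7 ('d'): no match needed
  Position 8 ('b'): no match needed
All 2 characters matched => is a subsequence

1


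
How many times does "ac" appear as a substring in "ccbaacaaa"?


Searching for "ac" in "ccbaacaaa"
Scanning each position:
  Position 0: "cc" => no
  Position 1: "cb" => no
  Position 2: "ba" => no
  Position 3: "aa" => no
  Position 4: "ac" => MATCH
  Position 5: "ca" => no
  Position 6: "aa" => no
  Position 7: "aa" => no
Total occurrences: 1

1


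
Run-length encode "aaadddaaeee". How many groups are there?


Input: aaadddaaeee
Scanning for consecutive runs:
  Group 1: 'a' x 3 (positions 0-2)
  Group 2: 'd' x 3 (positions 3-5)
  Group 3: 'a' x 2 (positions 6-7)
  Group 4: 'e' x 3 (positions 8-10)
Total groups: 4

4


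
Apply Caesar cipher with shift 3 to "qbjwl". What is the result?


Caesar cipher: shift "qbjwl" by 3
  'q' (pos 16) + 3 = pos 19 = 't'
  'b' (pos 1) + 3 = pos 4 = 'e'
  'j' (pos 9) + 3 = pos 12 = 'm'
  'w' (pos 22) + 3 = pos 25 = 'z'
  'l' (pos 11) + 3 = pos 14 = 'o'
Result: temzo

temzo


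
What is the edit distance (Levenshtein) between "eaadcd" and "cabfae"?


Computing edit distance: "eaadcd" -> "cabfae"
DP table:
           c    a    b    f    a    e
      0    1    2    3    4    5    6
  e   1    1    2    3    4    5    5
  a   2    2    1    2    3    4    5
  a   3    3    2    2    3    3    4
  d   4    4    3    3    3    4    4
  c   5    4    4    4    4    4    5
  d   6    5    5    5    5    5    5
Edit distance = dp[6][6] = 5

5


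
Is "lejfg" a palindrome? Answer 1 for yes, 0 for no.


Input: lejfg
Reversed: gfjel
  Compare pos 0 ('l') with pos 4 ('g'): MISMATCH
  Compare pos 1 ('e') with pos 3 ('f'): MISMATCH
Result: not a palindrome

0


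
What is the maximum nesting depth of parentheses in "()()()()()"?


Input: "()()()()()"
Tracking depth:
  Position 0 '(': depth becomes 1
  Position 1 ')': depth becomes 0
  Position 2 '(': depth becomes 1
  Position 3 ')': depth becomes 0
  Position 4 '(': depth becomes 1
  Position 5 ')': depth becomes 0
  Position 6 '(': depth becomes 1
  Position 7 ')': depth becomes 0
  Position 8 '(': depth becomes 1
  Position 9 ')': depth becomes 0
Maximum depth reached: 1

1


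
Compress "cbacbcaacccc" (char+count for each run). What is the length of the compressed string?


Input: cbacbcaacccc
Runs:
  'c' x 1 => "c1"
  'b' x 1 => "b1"
  'a' x 1 => "a1"
  'c' x 1 => "c1"
  'b' x 1 => "b1"
  'c' x 1 => "c1"
  'a' x 2 => "a2"
  'c' x 4 => "c4"
Compressed: "c1b1a1c1b1c1a2c4"
Compressed length: 16

16


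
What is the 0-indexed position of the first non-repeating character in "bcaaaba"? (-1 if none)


Input: bcaaaba
Character frequencies:
  'a': 4
  'b': 2
  'c': 1
Scanning left to right for freq == 1:
  Position 0 ('b'): freq=2, skip
  Position 1 ('c'): unique! => answer = 1

1


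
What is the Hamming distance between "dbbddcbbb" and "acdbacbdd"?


Comparing "dbbddcbbb" and "acdbacbdd" position by position:
  Position 0: 'd' vs 'a' => differ
  Position 1: 'b' vs 'c' => differ
  Position 2: 'b' vs 'd' => differ
  Position 3: 'd' vs 'b' => differ
  Position 4: 'd' vs 'a' => differ
  Position 5: 'c' vs 'c' => same
  Position 6: 'b' vs 'b' => same
  Position 7: 'b' vs 'd' => differ
  Position 8: 'b' vs 'd' => differ
Total differences (Hamming distance): 7

7


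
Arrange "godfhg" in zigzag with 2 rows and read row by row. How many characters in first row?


Zigzag "godfhg" into 2 rows:
Placing characters:
  'g' => row 0
  'o' => row 1
  'd' => row 0
  'f' => row 1
  'h' => row 0
  'g' => row 1
Rows:
  Row 0: "gdh"
  Row 1: "ofg"
First row length: 3

3


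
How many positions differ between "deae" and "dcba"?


Comparing "deae" and "dcba" position by position:
  Position 0: 'd' vs 'd' => same
  Position 1: 'e' vs 'c' => DIFFER
  Position 2: 'a' vs 'b' => DIFFER
  Position 3: 'e' vs 'a' => DIFFER
Positions that differ: 3

3


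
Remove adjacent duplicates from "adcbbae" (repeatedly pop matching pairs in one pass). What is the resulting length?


Input: adcbbae
Stack-based adjacent duplicate removal:
  Read 'a': push. Stack: a
  Read 'd': push. Stack: ad
  Read 'c': push. Stack: adc
  Read 'b': push. Stack: adcb
  Read 'b': matches stack top 'b' => pop. Stack: adc
  Read 'a': push. Stack: adca
  Read 'e': push. Stack: adcae
Final stack: "adcae" (length 5)

5


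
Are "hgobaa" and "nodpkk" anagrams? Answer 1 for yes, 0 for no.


Strings: "hgobaa", "nodpkk"
Sorted first:  aabgho
Sorted second: dkknop
Differ at position 0: 'a' vs 'd' => not anagrams

0


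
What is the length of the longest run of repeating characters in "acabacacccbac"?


Input: "acabacacccbac"
Scanning for longest run:
  Position 1 ('c'): new char, reset run to 1
  Position 2 ('a'): new char, reset run to 1
  Position 3 ('b'): new char, reset run to 1
  Position 4 ('a'): new char, reset run to 1
  Position 5 ('c'): new char, reset run to 1
  Position 6 ('a'): new char, reset run to 1
  Position 7 ('c'): new char, reset run to 1
  Position 8 ('c'): continues run of 'c', length=2
  Position 9 ('c'): continues run of 'c', length=3
  Position 10 ('b'): new char, reset run to 1
  Position 11 ('a'): new char, reset run to 1
  Position 12 ('c'): new char, reset run to 1
Longest run: 'c' with length 3

3


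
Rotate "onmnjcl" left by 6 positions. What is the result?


Input: "onmnjcl", rotate left by 6
First 6 characters: "onmnjc"
Remaining characters: "l"
Concatenate remaining + first: "l" + "onmnjc" = "lonmnjc"

lonmnjc


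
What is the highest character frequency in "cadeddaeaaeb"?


Input: cadeddaeaaeb
Character counts:
  'a': 4
  'b': 1
  'c': 1
  'd': 3
  'e': 3
Maximum frequency: 4

4


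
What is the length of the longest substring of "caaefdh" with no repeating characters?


Input: "caaefdh"
Sliding window (track last position of each char):
  Position 0 ('c'): window [0,0] length 1 -- new best
  Position 1 ('a'): window [0,1] length 2 -- new best
  Position 2 ('a'): repeat (last at 1), move window start to 2
  Position 2 ('a'): window [2,2] length 1
  Position 3 ('e'): window [2,3] length 2
  Position 4 ('f'): window [2,4] length 3 -- new best
  Position 5 ('d'): window [2,5] length 4 -- new best
  Position 6 ('h'): window [2,6] length 5 -- new best
Longest substring with no repeats: "aefdh" with length 5

5


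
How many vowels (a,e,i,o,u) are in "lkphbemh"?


Input: lkphbemh
Checking each character:
  'l' at position 0: consonant
  'k' at position 1: consonant
  'p' at position 2: consonant
  'h' at position 3: consonant
  'b' at position 4: consonant
  'e' at position 5: vowel (running total: 1)
  'm' at position 6: consonant
  'h' at position 7: consonant
Total vowels: 1

1


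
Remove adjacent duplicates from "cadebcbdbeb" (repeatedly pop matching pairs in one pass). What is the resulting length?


Input: cadebcbdbeb
Stack-based adjacent duplicate removal:
  Read 'c': push. Stack: c
  Read 'a': push. Stack: ca
  Read 'd': push. Stack: cad
  Read 'e': push. Stack: cade
  Read 'b': push. Stack: cadeb
  Read 'c': push. Stack: cadebc
  Read 'b': push. Stack: cadebcb
  Read 'd': push. Stack: cadebcbd
  Read 'b': push. Stack: cadebcbdb
  Read 'e': push. Stack: cadebcbdbe
  Read 'b': push. Stack: cadebcbdbeb
Final stack: "cadebcbdbeb" (length 11)

11


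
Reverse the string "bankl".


Input: bankl
Reading characters right to left:
  Position 4: 'l'
  Position 3: 'k'
  Position 2: 'n'
  Position 1: 'a'
  Position 0: 'b'
Reversed: lknab

lknab


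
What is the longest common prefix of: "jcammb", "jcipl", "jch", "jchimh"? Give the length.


Words: jcammb, jcipl, jch, jchimh
  Position 0: all 'j' => match
  Position 1: all 'c' => match
  Position 2: ('a', 'i', 'h', 'h') => mismatch, stop
LCP = "jc" (length 2)

2


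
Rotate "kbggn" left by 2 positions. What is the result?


Input: "kbggn", rotate left by 2
First 2 characters: "kb"
Remaining characters: "ggn"
Concatenate remaining + first: "ggn" + "kb" = "ggnkb"

ggnkb


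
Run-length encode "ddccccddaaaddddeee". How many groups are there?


Input: ddccccddaaaddddeee
Scanning for consecutive runs:
  Group 1: 'd' x 2 (positions 0-1)
  Group 2: 'c' x 4 (positions 2-5)
  Group 3: 'd' x 2 (positions 6-7)
  Group 4: 'a' x 3 (positions 8-10)
  Group 5: 'd' x 4 (positions 11-14)
  Group 6: 'e' x 3 (positions 15-17)
Total groups: 6

6


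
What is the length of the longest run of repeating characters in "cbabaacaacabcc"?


Input: "cbabaacaacabcc"
Scanning for longest run:
  Position 1 ('b'): new char, reset run to 1
  Position 2 ('a'): new char, reset run to 1
  Position 3 ('b'): new char, reset run to 1
  Position 4 ('a'): new char, reset run to 1
  Position 5 ('a'): continues run of 'a', length=2
  Position 6 ('c'): new char, reset run to 1
  Position 7 ('a'): new char, reset run to 1
  Position 8 ('a'): continues run of 'a', length=2
  Position 9 ('c'): new char, reset run to 1
  Position 10 ('a'): new char, reset run to 1
  Position 11 ('b'): new char, reset run to 1
  Position 12 ('c'): new char, reset run to 1
  Position 13 ('c'): continues run of 'c', length=2
Longest run: 'a' with length 2

2


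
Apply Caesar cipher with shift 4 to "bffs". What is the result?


Caesar cipher: shift "bffs" by 4
  'b' (pos 1) + 4 = pos 5 = 'f'
  'f' (pos 5) + 4 = pos 9 = 'j'
  'f' (pos 5) + 4 = pos 9 = 'j'
  's' (pos 18) + 4 = pos 22 = 'w'
Result: fjjw

fjjw


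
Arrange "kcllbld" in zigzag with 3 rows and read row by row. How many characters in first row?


Zigzag "kcllbld" into 3 rows:
Placing characters:
  'k' => row 0
  'c' => row 1
  'l' => row 2
  'l' => row 1
  'b' => row 0
  'l' => row 1
  'd' => row 2
Rows:
  Row 0: "kb"
  Row 1: "cll"
  Row 2: "ld"
First row length: 2

2


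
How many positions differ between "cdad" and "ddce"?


Comparing "cdad" and "ddce" position by position:
  Position 0: 'c' vs 'd' => DIFFER
  Position 1: 'd' vs 'd' => same
  Position 2: 'a' vs 'c' => DIFFER
  Position 3: 'd' vs 'e' => DIFFER
Positions that differ: 3

3


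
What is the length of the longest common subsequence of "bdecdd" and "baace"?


LCS of "bdecdd" and "baace"
DP table:
           b    a    a    c    e
      0    0    0    0    0    0
  b   0    1    1    1    1    1
  d   0    1    1    1    1    1
  e   0    1    1    1    1    2
  c   0    1    1    1    2    2
  d   0    1    1    1    2    2
  d   0    1    1    1    2    2
LCS length = dp[6][5] = 2

2


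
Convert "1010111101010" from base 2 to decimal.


Input: "1010111101010" in base 2
Positional expansion:
  Digit '1' (value 1) x 2^12 = 4096
  Digit '0' (value 0) x 2^11 = 0
  Digit '1' (value 1) x 2^10 = 1024
  Digit '0' (value 0) x 2^9 = 0
  Digit '1' (value 1) x 2^8 = 256
  Digit '1' (value 1) x 2^7 = 128
  Digit '1' (value 1) x 2^6 = 64
  Digit '1' (value 1) x 2^5 = 32
  Digit '0' (value 0) x 2^4 = 0
  Digit '1' (value 1) x 2^3 = 8
  Digit '0' (value 0) x 2^2 = 0
  Digit '1' (value 1) x 2^1 = 2
  Digit '0' (value 0) x 2^0 = 0
Sum = 5610

5610


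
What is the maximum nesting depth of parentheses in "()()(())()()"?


Input: "()()(())()()"
Tracking depth:
  Position 0 '(': depth becomes 1
  Position 1 ')': depth becomes 0
  Position 2 '(': depth becomes 1
  Position 3 ')': depth becomes 0
  Position 4 '(': depth becomes 1
  Position 5 '(': depth becomes 2
  Position 6 ')': depth becomes 1
  Position 7 ')': depth becomes 0
  Position 8 '(': depth becomes 1
  Position 9 ')': depth becomes 0
  Position 10 '(': depth becomes 1
  Position 11 ')': depth becomes 0
Maximum depth reached: 2

2


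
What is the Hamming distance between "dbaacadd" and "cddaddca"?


Comparing "dbaacadd" and "cddaddca" position by position:
  Position 0: 'd' vs 'c' => differ
  Position 1: 'b' vs 'd' => differ
  Position 2: 'a' vs 'd' => differ
  Position 3: 'a' vs 'a' => same
  Position 4: 'c' vs 'd' => differ
  Position 5: 'a' vs 'd' => differ
  Position 6: 'd' vs 'c' => differ
  Position 7: 'd' vs 'a' => differ
Total differences (Hamming distance): 7

7


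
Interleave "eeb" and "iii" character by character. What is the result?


Interleaving "eeb" and "iii":
  Position 0: 'e' from first, 'i' from second => "ei"
  Position 1: 'e' from first, 'i' from second => "ei"
  Position 2: 'b' from first, 'i' from second => "bi"
Result: eieibi

eieibi


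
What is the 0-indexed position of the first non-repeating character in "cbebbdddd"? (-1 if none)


Input: cbebbdddd
Character frequencies:
  'b': 3
  'c': 1
  'd': 4
  'e': 1
Scanning left to right for freq == 1:
  Position 0 ('c'): unique! => answer = 0

0


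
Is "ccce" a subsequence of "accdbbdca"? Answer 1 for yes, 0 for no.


Check if "ccce" is a subsequence of "accdbbdca"
Greedy scan:
  Position 0 ('a'): no match needed
  Position 1 ('c'): matches sub[0] = 'c'
  Position 2 ('c'): matches sub[1] = 'c'
  Position 3 ('d'): no match needed
  Position 4 ('b'): no match needed
  Position 5 ('b'): no match needed
  Position 6 ('d'): no match needed
  Position 7 ('c'): matches sub[2] = 'c'
  Position 8 ('a'): no match needed
Only matched 3/4 characters => not a subsequence

0


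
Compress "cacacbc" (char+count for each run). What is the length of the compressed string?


Input: cacacbc
Runs:
  'c' x 1 => "c1"
  'a' x 1 => "a1"
  'c' x 1 => "c1"
  'a' x 1 => "a1"
  'c' x 1 => "c1"
  'b' x 1 => "b1"
  'c' x 1 => "c1"
Compressed: "c1a1c1a1c1b1c1"
Compressed length: 14

14


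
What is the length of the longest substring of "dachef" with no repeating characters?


Input: "dachef"
Sliding window (track last position of each char):
  Position 0 ('d'): window [0,0] length 1 -- new best
  Position 1 ('a'): window [0,1] length 2 -- new best
  Position 2 ('c'): window [0,2] length 3 -- new best
  Position 3 ('h'): window [0,3] length 4 -- new best
  Position 4 ('e'): window [0,4] length 5 -- new best
  Position 5 ('f'): window [0,5] length 6 -- new best
Longest substring with no repeats: "dachef" with length 6

6


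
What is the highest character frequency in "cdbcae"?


Input: cdbcae
Character counts:
  'a': 1
  'b': 1
  'c': 2
  'd': 1
  'e': 1
Maximum frequency: 2

2


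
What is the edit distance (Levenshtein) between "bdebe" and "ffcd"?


Computing edit distance: "bdebe" -> "ffcd"
DP table:
           f    f    c    d
      0    1    2    3    4
  b   1    1    2    3    4
  d   2    2    2    3    3
  e   3    3    3    3    4
  b   4    4    4    4    4
  e   5    5    5    5    5
Edit distance = dp[5][4] = 5

5


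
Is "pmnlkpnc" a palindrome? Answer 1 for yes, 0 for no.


Input: pmnlkpnc
Reversed: cnpklnmp
  Compare pos 0 ('p') with pos 7 ('c'): MISMATCH
  Compare pos 1 ('m') with pos 6 ('n'): MISMATCH
  Compare pos 2 ('n') with pos 5 ('p'): MISMATCH
  Compare pos 3 ('l') with pos 4 ('k'): MISMATCH
Result: not a palindrome

0


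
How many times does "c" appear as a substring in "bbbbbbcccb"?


Searching for "c" in "bbbbbbcccb"
Scanning each position:
  Position 0: "b" => no
  Position 1: "b" => no
  Position 2: "b" => no
  Position 3: "b" => no
  Position 4: "b" => no
  Position 5: "b" => no
  Position 6: "c" => MATCH
  Position 7: "c" => MATCH
  Position 8: "c" => MATCH
  Position 9: "b" => no
Total occurrences: 3

3


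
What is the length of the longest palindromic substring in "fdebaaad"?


Input: "fdebaaad"
Checking substrings for palindromes:
  [4:7] "aaa" (len 3) => palindrome
  [4:6] "aa" (len 2) => palindrome
  [5:7] "aa" (len 2) => palindrome
Longest palindromic substring: "aaa" with length 3

3


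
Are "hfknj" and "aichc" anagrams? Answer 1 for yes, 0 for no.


Strings: "hfknj", "aichc"
Sorted first:  fhjkn
Sorted second: acchi
Differ at position 0: 'f' vs 'a' => not anagrams

0


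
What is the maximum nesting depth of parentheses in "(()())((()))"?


Input: "(()())((()))"
Tracking depth:
  Position 0 '(': depth becomes 1
  Position 1 '(': depth becomes 2
  Position 2 ')': depth becomes 1
  Position 3 '(': depth becomes 2
  Position 4 ')': depth becomes 1
  Position 5 ')': depth becomes 0
  Position 6 '(': depth becomes 1
  Position 7 '(': depth becomes 2
  Position 8 '(': depth becomes 3
  Position 9 ')': depth becomes 2
  Position 10 ')': depth becomes 1
  Position 11 ')': depth becomes 0
Maximum depth reached: 3

3


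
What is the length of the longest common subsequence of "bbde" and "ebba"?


LCS of "bbde" and "ebba"
DP table:
           e    b    b    a
      0    0    0    0    0
  b   0    0    1    1    1
  b   0    0    1    2    2
  d   0    0    1    2    2
  e   0    1    1    2    2
LCS length = dp[4][4] = 2

2


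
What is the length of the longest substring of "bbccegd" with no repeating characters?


Input: "bbccegd"
Sliding window (track last position of each char):
  Position 0 ('b'): window [0,0] length 1 -- new best
  Position 1 ('b'): repeat (last at 0), move window start to 1
  Position 1 ('b'): window [1,1] length 1
  Position 2 ('c'): window [1,2] length 2 -- new best
  Position 3 ('c'): repeat (last at 2), move window start to 3
  Position 3 ('c'): window [3,3] length 1
  Position 4 ('e'): window [3,4] length 2
  Position 5 ('g'): window [3,5] length 3 -- new best
  Position 6 ('d'): window [3,6] length 4 -- new best
Longest substring with no repeats: "cegd" with length 4

4


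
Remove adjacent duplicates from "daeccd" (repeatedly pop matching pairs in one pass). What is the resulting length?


Input: daeccd
Stack-based adjacent duplicate removal:
  Read 'd': push. Stack: d
  Read 'a': push. Stack: da
  Read 'e': push. Stack: dae
  Read 'c': push. Stack: daec
  Read 'c': matches stack top 'c' => pop. Stack: dae
  Read 'd': push. Stack: daed
Final stack: "daed" (length 4)

4


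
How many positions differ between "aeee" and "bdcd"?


Comparing "aeee" and "bdcd" position by position:
  Position 0: 'a' vs 'b' => DIFFER
  Position 1: 'e' vs 'd' => DIFFER
  Position 2: 'e' vs 'c' => DIFFER
  Position 3: 'e' vs 'd' => DIFFER
Positions that differ: 4

4


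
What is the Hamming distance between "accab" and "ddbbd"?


Comparing "accab" and "ddbbd" position by position:
  Position 0: 'a' vs 'd' => differ
  Position 1: 'c' vs 'd' => differ
  Position 2: 'c' vs 'b' => differ
  Position 3: 'a' vs 'b' => differ
  Position 4: 'b' vs 'd' => differ
Total differences (Hamming distance): 5

5


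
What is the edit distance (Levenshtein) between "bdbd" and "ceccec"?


Computing edit distance: "bdbd" -> "ceccec"
DP table:
           c    e    c    c    e    c
      0    1    2    3    4    5    6
  b   1    1    2    3    4    5    6
  d   2    2    2    3    4    5    6
  b   3    3    3    3    4    5    6
  d   4    4    4    4    4    5    6
Edit distance = dp[4][6] = 6

6


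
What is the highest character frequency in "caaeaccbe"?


Input: caaeaccbe
Character counts:
  'a': 3
  'b': 1
  'c': 3
  'e': 2
Maximum frequency: 3

3


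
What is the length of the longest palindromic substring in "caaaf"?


Input: "caaaf"
Checking substrings for palindromes:
  [1:4] "aaa" (len 3) => palindrome
  [1:3] "aa" (len 2) => palindrome
  [2:4] "aa" (len 2) => palindrome
Longest palindromic substring: "aaa" with length 3

3


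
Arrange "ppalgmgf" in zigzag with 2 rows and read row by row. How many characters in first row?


Zigzag "ppalgmgf" into 2 rows:
Placing characters:
  'p' => row 0
  'p' => row 1
  'a' => row 0
  'l' => row 1
  'g' => row 0
  'm' => row 1
  'g' => row 0
  'f' => row 1
Rows:
  Row 0: "pagg"
  Row 1: "plmf"
First row length: 4

4


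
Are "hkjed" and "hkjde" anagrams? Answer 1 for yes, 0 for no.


Strings: "hkjed", "hkjde"
Sorted first:  dehjk
Sorted second: dehjk
Sorted forms match => anagrams

1


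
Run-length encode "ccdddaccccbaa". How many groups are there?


Input: ccdddaccccbaa
Scanning for consecutive runs:
  Group 1: 'c' x 2 (positions 0-1)
  Group 2: 'd' x 3 (positions 2-4)
  Group 3: 'a' x 1 (positions 5-5)
  Group 4: 'c' x 4 (positions 6-9)
  Group 5: 'b' x 1 (positions 10-10)
  Group 6: 'a' x 2 (positions 11-12)
Total groups: 6

6


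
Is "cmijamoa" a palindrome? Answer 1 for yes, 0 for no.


Input: cmijamoa
Reversed: aomajimc
  Compare pos 0 ('c') with pos 7 ('a'): MISMATCH
  Compare pos 1 ('m') with pos 6 ('o'): MISMATCH
  Compare pos 2 ('i') with pos 5 ('m'): MISMATCH
  Compare pos 3 ('j') with pos 4 ('a'): MISMATCH
Result: not a palindrome

0


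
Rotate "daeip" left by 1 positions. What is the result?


Input: "daeip", rotate left by 1
First 1 characters: "d"
Remaining characters: "aeip"
Concatenate remaining + first: "aeip" + "d" = "aeipd"

aeipd


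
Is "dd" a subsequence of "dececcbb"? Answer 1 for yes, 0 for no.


Check if "dd" is a subsequence of "dececcbb"
Greedy scan:
  Position 0 ('d'): matches sub[0] = 'd'
  Position 1 ('e'): no match needed
  Position 2 ('c'): no match needed
  Position 3 ('e'): no match needed
  Position 4 ('c'): no match needed
  Position 5 ('c'): no match needed
  Position 6 ('b'): no match needed
  Position 7 ('b'): no match needed
Only matched 1/2 characters => not a subsequence

0


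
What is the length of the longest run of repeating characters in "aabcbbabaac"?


Input: "aabcbbabaac"
Scanning for longest run:
  Position 1 ('a'): continues run of 'a', length=2
  Position 2 ('b'): new char, reset run to 1
  Position 3 ('c'): new char, reset run to 1
  Position 4 ('b'): new char, reset run to 1
  Position 5 ('b'): continues run of 'b', length=2
  Position 6 ('a'): new char, reset run to 1
  Position 7 ('b'): new char, reset run to 1
  Position 8 ('a'): new char, reset run to 1
  Position 9 ('a'): continues run of 'a', length=2
  Position 10 ('c'): new char, reset run to 1
Longest run: 'a' with length 2

2


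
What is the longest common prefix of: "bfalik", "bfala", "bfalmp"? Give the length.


Words: bfalik, bfala, bfalmp
  Position 0: all 'b' => match
  Position 1: all 'f' => match
  Position 2: all 'a' => match
  Position 3: all 'l' => match
  Position 4: ('i', 'a', 'm') => mismatch, stop
LCP = "bfal" (length 4)

4


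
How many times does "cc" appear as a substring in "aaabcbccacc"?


Searching for "cc" in "aaabcbccacc"
Scanning each position:
  Position 0: "aa" => no
  Position 1: "aa" => no
  Position 2: "ab" => no
  Position 3: "bc" => no
  Position 4: "cb" => no
  Position 5: "bc" => no
  Position 6: "cc" => MATCH
  Position 7: "ca" => no
  Position 8: "ac" => no
  Position 9: "cc" => MATCH
Total occurrences: 2

2


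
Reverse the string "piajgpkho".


Input: piajgpkho
Reading characters right to left:
  Position 8: 'o'
  Position 7: 'h'
  Position 6: 'k'
  Position 5: 'p'
  Position 4: 'g'
  Position 3: 'j'
  Position 2: 'a'
  Position 1: 'i'
  Position 0: 'p'
Reversed: ohkpgjaip

ohkpgjaip


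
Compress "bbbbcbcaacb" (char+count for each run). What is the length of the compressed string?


Input: bbbbcbcaacb
Runs:
  'b' x 4 => "b4"
  'c' x 1 => "c1"
  'b' x 1 => "b1"
  'c' x 1 => "c1"
  'a' x 2 => "a2"
  'c' x 1 => "c1"
  'b' x 1 => "b1"
Compressed: "b4c1b1c1a2c1b1"
Compressed length: 14

14


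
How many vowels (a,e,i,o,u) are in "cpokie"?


Input: cpokie
Checking each character:
  'c' at position 0: consonant
  'p' at position 1: consonant
  'o' at position 2: vowel (running total: 1)
  'k' at position 3: consonant
  'i' at position 4: vowel (running total: 2)
  'e' at position 5: vowel (running total: 3)
Total vowels: 3

3


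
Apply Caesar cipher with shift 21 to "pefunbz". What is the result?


Caesar cipher: shift "pefunbz" by 21
  'p' (pos 15) + 21 = pos 10 = 'k'
  'e' (pos 4) + 21 = pos 25 = 'z'
  'f' (pos 5) + 21 = pos 0 = 'a'
  'u' (pos 20) + 21 = pos 15 = 'p'
  'n' (pos 13) + 21 = pos 8 = 'i'
  'b' (pos 1) + 21 = pos 22 = 'w'
  'z' (pos 25) + 21 = pos 20 = 'u'
Result: kzapiwu

kzapiwu


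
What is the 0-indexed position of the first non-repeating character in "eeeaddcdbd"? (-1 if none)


Input: eeeaddcdbd
Character frequencies:
  'a': 1
  'b': 1
  'c': 1
  'd': 4
  'e': 3
Scanning left to right for freq == 1:
  Position 0 ('e'): freq=3, skip
  Position 1 ('e'): freq=3, skip
  Position 2 ('e'): freq=3, skip
  Position 3 ('a'): unique! => answer = 3

3


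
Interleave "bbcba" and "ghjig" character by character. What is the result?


Interleaving "bbcba" and "ghjig":
  Position 0: 'b' from first, 'g' from second => "bg"
  Position 1: 'b' from first, 'h' from second => "bh"
  Position 2: 'c' from first, 'j' from second => "cj"
  Position 3: 'b' from first, 'i' from second => "bi"
  Position 4: 'a' from first, 'g' from second => "ag"
Result: bgbhcjbiag

bgbhcjbiag


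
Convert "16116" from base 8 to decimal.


Input: "16116" in base 8
Positional expansion:
  Digit '1' (value 1) x 8^4 = 4096
  Digit '6' (value 6) x 8^3 = 3072
  Digit '1' (value 1) x 8^2 = 64
  Digit '1' (value 1) x 8^1 = 8
  Digit '6' (value 6) x 8^0 = 6
Sum = 7246

7246


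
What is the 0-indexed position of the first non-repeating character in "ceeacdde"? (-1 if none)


Input: ceeacdde
Character frequencies:
  'a': 1
  'c': 2
  'd': 2
  'e': 3
Scanning left to right for freq == 1:
  Position 0 ('c'): freq=2, skip
  Position 1 ('e'): freq=3, skip
  Position 2 ('e'): freq=3, skip
  Position 3 ('a'): unique! => answer = 3

3


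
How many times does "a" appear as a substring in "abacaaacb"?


Searching for "a" in "abacaaacb"
Scanning each position:
  Position 0: "a" => MATCH
  Position 1: "b" => no
  Position 2: "a" => MATCH
  Position 3: "c" => no
  Position 4: "a" => MATCH
  Position 5: "a" => MATCH
  Position 6: "a" => MATCH
  Position 7: "c" => no
  Position 8: "b" => no
Total occurrences: 5

5


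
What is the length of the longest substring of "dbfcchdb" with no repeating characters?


Input: "dbfcchdb"
Sliding window (track last position of each char):
  Position 0 ('d'): window [0,0] length 1 -- new best
  Position 1 ('b'): window [0,1] length 2 -- new best
  Position 2 ('f'): window [0,2] length 3 -- new best
  Position 3 ('c'): window [0,3] length 4 -- new best
  Position 4 ('c'): repeat (last at 3), move window start to 4
  Position 4 ('c'): window [4,4] length 1
  Position 5 ('h'): window [4,5] length 2
  Position 6 ('d'): window [4,6] length 3
  Position 7 ('b'): window [4,7] length 4
Longest substring with no repeats: "dbfc" with length 4

4


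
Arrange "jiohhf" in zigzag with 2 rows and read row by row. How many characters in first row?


Zigzag "jiohhf" into 2 rows:
Placing characters:
  'j' => row 0
  'i' => row 1
  'o' => row 0
  'h' => row 1
  'h' => row 0
  'f' => row 1
Rows:
  Row 0: "joh"
  Row 1: "ihf"
First row length: 3

3


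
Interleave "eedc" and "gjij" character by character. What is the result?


Interleaving "eedc" and "gjij":
  Position 0: 'e' from first, 'g' from second => "eg"
  Position 1: 'e' from first, 'j' from second => "ej"
  Position 2: 'd' from first, 'i' from second => "di"
  Position 3: 'c' from first, 'j' from second => "cj"
Result: egejdicj

egejdicj


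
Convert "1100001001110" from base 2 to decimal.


Input: "1100001001110" in base 2
Positional expansion:
  Digit '1' (value 1) x 2^12 = 4096
  Digit '1' (value 1) x 2^11 = 2048
  Digit '0' (value 0) x 2^10 = 0
  Digit '0' (value 0) x 2^9 = 0
  Digit '0' (value 0) x 2^8 = 0
  Digit '0' (value 0) x 2^7 = 0
  Digit '1' (value 1) x 2^6 = 64
  Digit '0' (value 0) x 2^5 = 0
  Digit '0' (value 0) x 2^4 = 0
  Digit '1' (value 1) x 2^3 = 8
  Digit '1' (value 1) x 2^2 = 4
  Digit '1' (value 1) x 2^1 = 2
  Digit '0' (value 0) x 2^0 = 0
Sum = 6222

6222


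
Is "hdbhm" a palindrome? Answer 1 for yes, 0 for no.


Input: hdbhm
Reversed: mhbdh
  Compare pos 0 ('h') with pos 4 ('m'): MISMATCH
  Compare pos 1 ('d') with pos 3 ('h'): MISMATCH
Result: not a palindrome

0


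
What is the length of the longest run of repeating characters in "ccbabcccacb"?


Input: "ccbabcccacb"
Scanning for longest run:
  Position 1 ('c'): continues run of 'c', length=2
  Position 2 ('b'): new char, reset run to 1
  Position 3 ('a'): new char, reset run to 1
  Position 4 ('b'): new char, reset run to 1
  Position 5 ('c'): new char, reset run to 1
  Position 6 ('c'): continues run of 'c', length=2
  Position 7 ('c'): continues run of 'c', length=3
  Position 8 ('a'): new char, reset run to 1
  Position 9 ('c'): new char, reset run to 1
  Position 10 ('b'): new char, reset run to 1
Longest run: 'c' with length 3

3


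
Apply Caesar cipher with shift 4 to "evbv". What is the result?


Caesar cipher: shift "evbv" by 4
  'e' (pos 4) + 4 = pos 8 = 'i'
  'v' (pos 21) + 4 = pos 25 = 'z'
  'b' (pos 1) + 4 = pos 5 = 'f'
  'v' (pos 21) + 4 = pos 25 = 'z'
Result: izfz

izfz


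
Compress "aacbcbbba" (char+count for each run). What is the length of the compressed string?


Input: aacbcbbba
Runs:
  'a' x 2 => "a2"
  'c' x 1 => "c1"
  'b' x 1 => "b1"
  'c' x 1 => "c1"
  'b' x 3 => "b3"
  'a' x 1 => "a1"
Compressed: "a2c1b1c1b3a1"
Compressed length: 12

12


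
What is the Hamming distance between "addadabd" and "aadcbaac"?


Comparing "addadabd" and "aadcbaac" position by position:
  Position 0: 'a' vs 'a' => same
  Position 1: 'd' vs 'a' => differ
  Position 2: 'd' vs 'd' => same
  Position 3: 'a' vs 'c' => differ
  Position 4: 'd' vs 'b' => differ
  Position 5: 'a' vs 'a' => same
  Position 6: 'b' vs 'a' => differ
  Position 7: 'd' vs 'c' => differ
Total differences (Hamming distance): 5

5


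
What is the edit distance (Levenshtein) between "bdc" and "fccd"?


Computing edit distance: "bdc" -> "fccd"
DP table:
           f    c    c    d
      0    1    2    3    4
  b   1    1    2    3    4
  d   2    2    2    3    3
  c   3    3    2    2    3
Edit distance = dp[3][4] = 3

3


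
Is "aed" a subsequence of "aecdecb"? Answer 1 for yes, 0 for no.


Check if "aed" is a subsequence of "aecdecb"
Greedy scan:
  Position 0 ('a'): matches sub[0] = 'a'
  Position 1 ('e'): matches sub[1] = 'e'
  Position 2 ('c'): no match needed
  Position 3 ('d'): matches sub[2] = 'd'
  Position 4 ('e'): no match needed
  Position 5 ('c'): no match needed
  Position 6 ('b'): no match needed
All 3 characters matched => is a subsequence

1


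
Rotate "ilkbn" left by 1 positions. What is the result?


Input: "ilkbn", rotate left by 1
First 1 characters: "i"
Remaining characters: "lkbn"
Concatenate remaining + first: "lkbn" + "i" = "lkbni"

lkbni


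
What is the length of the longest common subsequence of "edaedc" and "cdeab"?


LCS of "edaedc" and "cdeab"
DP table:
           c    d    e    a    b
      0    0    0    0    0    0
  e   0    0    0    1    1    1
  d   0    0    1    1    1    1
  a   0    0    1    1    2    2
  e   0    0    1    2    2    2
  d   0    0    1    2    2    2
  c   0    1    1    2    2    2
LCS length = dp[6][5] = 2

2


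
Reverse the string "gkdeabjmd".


Input: gkdeabjmd
Reading characters right to left:
  Position 8: 'd'
  Position 7: 'm'
  Position 6: 'j'
  Position 5: 'b'
  Position 4: 'a'
  Position 3: 'e'
  Position 2: 'd'
  Position 1: 'k'
  Position 0: 'g'
Reversed: dmjbaedkg

dmjbaedkg


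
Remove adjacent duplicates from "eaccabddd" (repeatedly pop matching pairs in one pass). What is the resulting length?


Input: eaccabddd
Stack-based adjacent duplicate removal:
  Read 'e': push. Stack: e
  Read 'a': push. Stack: ea
  Read 'c': push. Stack: eac
  Read 'c': matches stack top 'c' => pop. Stack: ea
  Read 'a': matches stack top 'a' => pop. Stack: e
  Read 'b': push. Stack: eb
  Read 'd': push. Stack: ebd
  Read 'd': matches stack top 'd' => pop. Stack: eb
  Read 'd': push. Stack: ebd
Final stack: "ebd" (length 3)

3


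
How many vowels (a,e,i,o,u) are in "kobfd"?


Input: kobfd
Checking each character:
  'k' at position 0: consonant
  'o' at position 1: vowel (running total: 1)
  'b' at position 2: consonant
  'f' at position 3: consonant
  'd' at position 4: consonant
Total vowels: 1

1


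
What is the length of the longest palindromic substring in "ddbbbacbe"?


Input: "ddbbbacbe"
Checking substrings for palindromes:
  [2:5] "bbb" (len 3) => palindrome
  [0:2] "dd" (len 2) => palindrome
  [2:4] "bb" (len 2) => palindrome
  [3:5] "bb" (len 2) => palindrome
Longest palindromic substring: "bbb" with length 3

3


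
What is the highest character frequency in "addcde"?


Input: addcde
Character counts:
  'a': 1
  'c': 1
  'd': 3
  'e': 1
Maximum frequency: 3

3


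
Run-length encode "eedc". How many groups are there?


Input: eedc
Scanning for consecutive runs:
  Group 1: 'e' x 2 (positions 0-1)
  Group 2: 'd' x 1 (positions 2-2)
  Group 3: 'c' x 1 (positions 3-3)
Total groups: 3

3


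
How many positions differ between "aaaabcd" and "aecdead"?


Comparing "aaaabcd" and "aecdead" position by position:
  Position 0: 'a' vs 'a' => same
  Position 1: 'a' vs 'e' => DIFFER
  Position 2: 'a' vs 'c' => DIFFER
  Position 3: 'a' vs 'd' => DIFFER
  Position 4: 'b' vs 'e' => DIFFER
  Position 5: 'c' vs 'a' => DIFFER
  Position 6: 'd' vs 'd' => same
Positions that differ: 5

5


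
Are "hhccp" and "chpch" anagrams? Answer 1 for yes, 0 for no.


Strings: "hhccp", "chpch"
Sorted first:  cchhp
Sorted second: cchhp
Sorted forms match => anagrams

1


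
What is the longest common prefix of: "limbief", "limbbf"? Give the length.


Words: limbief, limbbf
  Position 0: all 'l' => match
  Position 1: all 'i' => match
  Position 2: all 'm' => match
  Position 3: all 'b' => match
  Position 4: ('i', 'b') => mismatch, stop
LCP = "limb" (length 4)

4


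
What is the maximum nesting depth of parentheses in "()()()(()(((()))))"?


Input: "()()()(()(((()))))"
Tracking depth:
  Position 0 '(': depth becomes 1
  Position 1 ')': depth becomes 0
  Position 2 '(': depth becomes 1
  Position 3 ')': depth becomes 0
  Position 4 '(': depth becomes 1
  Position 5 ')': depth becomes 0
  Position 6 '(': depth becomes 1
  Position 7 '(': depth becomes 2
  Position 8 ')': depth becomes 1
  Position 9 '(': depth becomes 2
  Position 10 '(': depth becomes 3
  Position 11 '(': depth becomes 4
  Position 12 '(': depth becomes 5
  Position 13 ')': depth becomes 4
  Position 14 ')': depth becomes 3
  Position 15 ')': depth becomes 2
  Position 16 ')': depth becomes 1
  Position 17 ')': depth becomes 0
Maximum depth reached: 5

5


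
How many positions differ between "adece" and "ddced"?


Comparing "adece" and "ddced" position by position:
  Position 0: 'a' vs 'd' => DIFFER
  Position 1: 'd' vs 'd' => same
  Position 2: 'e' vs 'c' => DIFFER
  Position 3: 'c' vs 'e' => DIFFER
  Position 4: 'e' vs 'd' => DIFFER
Positions that differ: 4

4


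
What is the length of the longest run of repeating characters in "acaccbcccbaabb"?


Input: "acaccbcccbaabb"
Scanning for longest run:
  Position 1 ('c'): new char, reset run to 1
  Position 2 ('a'): new char, reset run to 1
  Position 3 ('c'): new char, reset run to 1
  Position 4 ('c'): continues run of 'c', length=2
  Position 5 ('b'): new char, reset run to 1
  Position 6 ('c'): new char, reset run to 1
  Position 7 ('c'): continues run of 'c', length=2
  Position 8 ('c'): continues run of 'c', length=3
  Position 9 ('b'): new char, reset run to 1
  Position 10 ('a'): new char, reset run to 1
  Position 11 ('a'): continues run of 'a', length=2
  Position 12 ('b'): new char, reset run to 1
  Position 13 ('b'): continues run of 'b', length=2
Longest run: 'c' with length 3

3


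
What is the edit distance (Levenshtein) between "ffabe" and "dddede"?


Computing edit distance: "ffabe" -> "dddede"
DP table:
           d    d    d    e    d    e
      0    1    2    3    4    5    6
  f   1    1    2    3    4    5    6
  f   2    2    2    3    4    5    6
  a   3    3    3    3    4    5    6
  b   4    4    4    4    4    5    6
  e   5    5    5    5    4    5    5
Edit distance = dp[5][6] = 5

5


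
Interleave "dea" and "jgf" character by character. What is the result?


Interleaving "dea" and "jgf":
  Position 0: 'd' from first, 'j' from second => "dj"
  Position 1: 'e' from first, 'g' from second => "eg"
  Position 2: 'a' from first, 'f' from second => "af"
Result: djegaf

djegaf


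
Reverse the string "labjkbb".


Input: labjkbb
Reading characters right to left:
  Position 6: 'b'
  Position 5: 'b'
  Position 4: 'k'
  Position 3: 'j'
  Position 2: 'b'
  Position 1: 'a'
  Position 0: 'l'
Reversed: bbkjbal

bbkjbal


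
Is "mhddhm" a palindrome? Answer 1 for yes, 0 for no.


Input: mhddhm
Reversed: mhddhm
  Compare pos 0 ('m') with pos 5 ('m'): match
  Compare pos 1 ('h') with pos 4 ('h'): match
  Compare pos 2 ('d') with pos 3 ('d'): match
Result: palindrome

1


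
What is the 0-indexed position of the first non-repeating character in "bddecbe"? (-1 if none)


Input: bddecbe
Character frequencies:
  'b': 2
  'c': 1
  'd': 2
  'e': 2
Scanning left to right for freq == 1:
  Position 0 ('b'): freq=2, skip
  Position 1 ('d'): freq=2, skip
  Position 2 ('d'): freq=2, skip
  Position 3 ('e'): freq=2, skip
  Position 4 ('c'): unique! => answer = 4

4


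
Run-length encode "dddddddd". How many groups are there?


Input: dddddddd
Scanning for consecutive runs:
  Group 1: 'd' x 8 (positions 0-7)
Total groups: 1

1


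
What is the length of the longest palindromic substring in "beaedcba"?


Input: "beaedcba"
Checking substrings for palindromes:
  [1:4] "eae" (len 3) => palindrome
Longest palindromic substring: "eae" with length 3

3


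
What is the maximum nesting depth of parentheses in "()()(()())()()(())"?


Input: "()()(()())()()(())"
Tracking depth:
  Position 0 '(': depth becomes 1
  Position 1 ')': depth becomes 0
  Position 2 '(': depth becomes 1
  Position 3 ')': depth becomes 0
  Position 4 '(': depth becomes 1
  Position 5 '(': depth becomes 2
  Position 6 ')': depth becomes 1
  Position 7 '(': depth becomes 2
  Position 8 ')': depth becomes 1
  Position 9 ')': depth becomes 0
  Position 10 '(': depth becomes 1
  Position 11 ')': depth becomes 0
  Position 12 '(': depth becomes 1
  Position 13 ')': depth becomes 0
  Position 14 '(': depth becomes 1
  Position 15 '(': depth becomes 2
  Position 16 ')': depth becomes 1
  Position 17 ')': depth becomes 0
Maximum depth reached: 2

2


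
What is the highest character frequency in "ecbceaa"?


Input: ecbceaa
Character counts:
  'a': 2
  'b': 1
  'c': 2
  'e': 2
Maximum frequency: 2

2


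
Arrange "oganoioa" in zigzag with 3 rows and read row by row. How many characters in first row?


Zigzag "oganoioa" into 3 rows:
Placing characters:
  'o' => row 0
  'g' => row 1
  'a' => row 2
  'n' => row 1
  'o' => row 0
  'i' => row 1
  'o' => row 2
  'a' => row 1
Rows:
  Row 0: "oo"
  Row 1: "gnia"
  Row 2: "ao"
First row length: 2

2


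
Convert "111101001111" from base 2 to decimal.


Input: "111101001111" in base 2
Positional expansion:
  Digit '1' (value 1) x 2^11 = 2048
  Digit '1' (value 1) x 2^10 = 1024
  Digit '1' (value 1) x 2^9 = 512
  Digit '1' (value 1) x 2^8 = 256
  Digit '0' (value 0) x 2^7 = 0
  Digit '1' (value 1) x 2^6 = 64
  Digit '0' (value 0) x 2^5 = 0
  Digit '0' (value 0) x 2^4 = 0
  Digit '1' (value 1) x 2^3 = 8
  Digit '1' (value 1) x 2^2 = 4
  Digit '1' (value 1) x 2^1 = 2
  Digit '1' (value 1) x 2^0 = 1
Sum = 3919

3919


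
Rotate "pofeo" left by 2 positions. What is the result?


Input: "pofeo", rotate left by 2
First 2 characters: "po"
Remaining characters: "feo"
Concatenate remaining + first: "feo" + "po" = "feopo"

feopo
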